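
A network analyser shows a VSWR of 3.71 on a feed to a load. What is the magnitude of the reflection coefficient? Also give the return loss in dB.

|Γ| ≈ 0.575; return loss ≈ 4.8 dB

|Γ| = (S − 1)/(S + 1) = (3.71 − 1)/(3.71 + 1) = 2.71/4.71
RL = −20·log₁₀|Γ| = −20·log₁₀(0.575)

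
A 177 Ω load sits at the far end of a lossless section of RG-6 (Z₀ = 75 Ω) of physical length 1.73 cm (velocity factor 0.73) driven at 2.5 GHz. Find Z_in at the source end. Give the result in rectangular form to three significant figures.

λ = v/f = 0.73·c / 2.5 GHz = 0.0876 m
βl = 2π·l/λ = 2π × 0.197 = 71.1°
tan(βl) = tan(71.1°) = 2.92
Z_in = Z_0·(Z_L + jZ_0·tanβl)/(Z_0 + jZ_L·tanβl)
     = 75·(177 + j219)/(75 + j517)

Z_in ≈ 34.8 − j20.6 Ω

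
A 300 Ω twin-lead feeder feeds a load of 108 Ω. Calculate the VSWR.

For a purely resistive load, VSWR = R_L/Z_0 or Z_0/R_L (whichever > 1) = 300/108

VSWR ≈ 2.78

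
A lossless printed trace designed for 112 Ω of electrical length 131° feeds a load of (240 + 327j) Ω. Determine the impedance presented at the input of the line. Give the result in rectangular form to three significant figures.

Z_in ≈ 22.2 + j58 Ω

tan(βl) = tan(131°) = -1.15
Z_in = Z_0·(Z_L + jZ_0·tanβl)/(Z_0 + jZ_L·tanβl)
     = 112·(240 + j198)/(488 − j276)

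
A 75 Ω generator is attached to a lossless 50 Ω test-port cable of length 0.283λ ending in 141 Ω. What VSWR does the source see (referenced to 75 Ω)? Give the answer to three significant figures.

βl = 2π × 0.283 = 102°
tan(βl) = -4.75
Z_in = Z_0·(Z_L + jZ_0·tanβl)/(Z_0 + jZ_L·tanβl) = 18.4 + j9.14 Ω
Γ_s = (Z_in − Z_s)/(Z_in + Z_s) = (-56.6 + j9.14)/(93.4 + j9.14), |Γ_s| = 0.611
VSWR = (1 + |Γ_s|)/(1 − |Γ_s|)

VSWR ≈ 4.14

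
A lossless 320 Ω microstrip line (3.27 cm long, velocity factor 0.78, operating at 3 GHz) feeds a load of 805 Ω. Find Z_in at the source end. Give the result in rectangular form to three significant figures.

Z_in ≈ 356 + j321 Ω

λ = v/f = 0.78·c / 3 GHz = 0.078 m
βl = 2π·l/λ = 2π × 0.419 = 151°
tan(βl) = tan(151°) = -0.556
Z_in = Z_0·(Z_L + jZ_0·tanβl)/(Z_0 + jZ_L·tanβl)
     = 320·(805 − j178)/(320 − j448)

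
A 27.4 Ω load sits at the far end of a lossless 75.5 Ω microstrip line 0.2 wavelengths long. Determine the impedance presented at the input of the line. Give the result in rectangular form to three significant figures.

βl = 2π × 0.2 = 72°
tan(βl) = tan(72°) = 3.08
Z_in = Z_0·(Z_L + jZ_0·tanβl)/(Z_0 + jZ_L·tanβl)
     = 75.5·(27.4 + j232)/(75.5 + j84.3)

Z_in ≈ 128 + j89.8 Ω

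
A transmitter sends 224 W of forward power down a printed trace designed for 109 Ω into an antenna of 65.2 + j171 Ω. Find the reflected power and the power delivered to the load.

P_reflected ≈ 117 W; P_delivered ≈ 107 W

|Γ| = |(-43.8 + j171)/(174.2 + j171)| = 0.723
|Γ|² = 0.523
P_refl = |Γ|²·P_inc = 117 W, P_del = (1 − |Γ|²)·P_inc = 107 W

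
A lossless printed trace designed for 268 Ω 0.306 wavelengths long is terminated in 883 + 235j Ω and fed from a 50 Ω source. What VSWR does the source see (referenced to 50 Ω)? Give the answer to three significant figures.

VSWR ≈ 3.05

βl = 2π × 0.306 = 110°
tan(βl) = -2.72
Z_in = Z_0·(Z_L + jZ_0·tanβl)/(Z_0 + jZ_L·tanβl) = 80.8 + j67.9 Ω
Γ_s = (Z_in − Z_s)/(Z_in + Z_s) = (30.8 + j67.9)/(131 + j67.9), |Γ_s| = 0.506
VSWR = (1 + |Γ_s|)/(1 − |Γ_s|)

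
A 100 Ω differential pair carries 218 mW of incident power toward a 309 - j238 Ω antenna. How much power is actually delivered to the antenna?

P_delivered ≈ 120 mW

|Γ| = |(209 − j238)/(409 − j238)| = 0.669
|Γ|² = 0.448
P_refl = |Γ|²·P_inc = 97.7 mW, P_del = (1 − |Γ|²)·P_inc = 120 mW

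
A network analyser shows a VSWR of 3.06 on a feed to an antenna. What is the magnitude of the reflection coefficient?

|Γ| ≈ 0.507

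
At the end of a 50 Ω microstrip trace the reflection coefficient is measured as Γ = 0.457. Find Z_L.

Z_L = Z_0·(1 + Γ)/(1 − Γ) = 50·(1.46)/(0.543)

Z_L ≈ 134 Ω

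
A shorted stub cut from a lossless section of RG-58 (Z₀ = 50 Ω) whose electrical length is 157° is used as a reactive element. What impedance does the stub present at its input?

Z_in ≈ −j21.2 Ω

tan(βl) = -0.424
For a shorted stub, Z_in = jZ_0·tan(βl)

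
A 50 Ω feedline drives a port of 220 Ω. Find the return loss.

RL ≈ 4.02 dB

Γ = (220 − 50)/(220 + 50) = 0.63
RL = −20·log₁₀|Γ| = −20·log₁₀(0.63)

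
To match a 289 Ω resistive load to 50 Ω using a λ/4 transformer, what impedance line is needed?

Z_qwt = √(Z_0·R_L) = √(50 × 289) = √14450

Z_qwt ≈ 120 Ω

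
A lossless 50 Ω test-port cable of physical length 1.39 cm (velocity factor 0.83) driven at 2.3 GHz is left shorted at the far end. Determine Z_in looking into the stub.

Z_in ≈ +j52.2 Ω

λ = v/f = 0.83·c / 2.3 GHz = 0.108 m
βl = 2π·l/λ = 2π × 0.128 = 46.2°
tan(βl) = 1.04
For a shorted stub, Z_in = jZ_0·tan(βl)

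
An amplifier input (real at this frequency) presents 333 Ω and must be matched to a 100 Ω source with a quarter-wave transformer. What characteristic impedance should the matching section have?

Z_qwt ≈ 182 Ω

Z_qwt = √(Z_0·R_L) = √(100 × 333) = √33300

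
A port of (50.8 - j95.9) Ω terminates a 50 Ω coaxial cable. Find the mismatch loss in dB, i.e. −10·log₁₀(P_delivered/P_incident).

Γ = (0.8 − j95.9)/(100.8 − j95.9), |Γ| = 0.689
|Γ|² = 0.475, so P_del/P_inc = 1 − |Γ|² = 0.525
ML = −10·log₁₀(1 − |Γ|²)

mismatch loss ≈ 2.8 dB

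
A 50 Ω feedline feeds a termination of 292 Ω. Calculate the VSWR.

Γ = (292 − 50)/(292 + 50) = 0.708
VSWR = (1 + 0.708)/(1 − 0.708)

VSWR ≈ 5.84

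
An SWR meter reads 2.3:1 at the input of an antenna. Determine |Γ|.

|Γ| ≈ 0.394

|Γ| = (S − 1)/(S + 1) = (2.3 − 1)/(2.3 + 1) = 1.3/3.3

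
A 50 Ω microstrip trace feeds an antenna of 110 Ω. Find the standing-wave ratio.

VSWR ≈ 2.2

For a purely resistive load, VSWR = R_L/Z_0 or Z_0/R_L (whichever > 1) = 110/50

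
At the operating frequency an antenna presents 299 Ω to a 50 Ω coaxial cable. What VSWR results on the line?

VSWR ≈ 5.98

For a purely resistive load, VSWR = R_L/Z_0 or Z_0/R_L (whichever > 1) = 299/50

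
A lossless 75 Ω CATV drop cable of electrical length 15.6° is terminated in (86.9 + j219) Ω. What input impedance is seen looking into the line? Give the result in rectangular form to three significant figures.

tan(βl) = tan(15.6°) = 0.279
Z_in = Z_0·(Z_L + jZ_0·tanβl)/(Z_0 + jZ_L·tanβl)
     = 75·(86.9 + j240)/(13.9 + j24.3)

Z_in ≈ 675 + j117 Ω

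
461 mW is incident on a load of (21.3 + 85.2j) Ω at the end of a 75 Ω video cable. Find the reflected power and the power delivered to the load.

|Γ| = |(-53.7 + j85.2)/(96.3 + j85.2)| = 0.783
|Γ|² = 0.613
P_refl = |Γ|²·P_inc = 283 mW, P_del = (1 − |Γ|²)·P_inc = 178 mW

P_reflected ≈ 283 mW; P_delivered ≈ 178 mW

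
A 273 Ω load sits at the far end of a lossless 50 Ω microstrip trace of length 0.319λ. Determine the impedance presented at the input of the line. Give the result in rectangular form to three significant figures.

βl = 2π × 0.319 = 115°
tan(βl) = tan(115°) = -2.16
Z_in = Z_0·(Z_L + jZ_0·tanβl)/(Z_0 + jZ_L·tanβl)
     = 50·(273 − j108)/(50 − j590)

Z_in ≈ 11 + j22.2 Ω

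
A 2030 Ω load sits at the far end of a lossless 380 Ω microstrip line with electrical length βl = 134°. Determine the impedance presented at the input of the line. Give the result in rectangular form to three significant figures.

tan(βl) = tan(134°) = -1.04
Z_in = Z_0·(Z_L + jZ_0·tanβl)/(Z_0 + jZ_L·tanβl)
     = 380·(2030 − j394)/(380 − j2100)

Z_in ≈ 133 + j343 Ω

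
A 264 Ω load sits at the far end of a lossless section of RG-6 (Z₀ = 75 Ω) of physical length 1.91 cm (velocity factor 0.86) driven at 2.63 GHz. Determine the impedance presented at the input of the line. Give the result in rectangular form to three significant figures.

Z_in ≈ 23.8 − j24.7 Ω

λ = v/f = 0.86·c / 2.63 GHz = 0.0981 m
βl = 2π·l/λ = 2π × 0.195 = 70.1°
tan(βl) = tan(70.1°) = 2.76
Z_in = Z_0·(Z_L + jZ_0·tanβl)/(Z_0 + jZ_L·tanβl)
     = 75·(264 + j207)/(75 + j729)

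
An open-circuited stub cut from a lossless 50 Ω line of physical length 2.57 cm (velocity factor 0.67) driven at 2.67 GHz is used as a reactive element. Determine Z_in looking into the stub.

λ = v/f = 0.67·c / 2.67 GHz = 0.0753 m
βl = 2π·l/λ = 2π × 0.341 = 123°
tan(βl) = -1.55
For an open-circuited stub, Z_in = −jZ_0·cot(βl) = −jZ_0/tan(βl)

Z_in ≈ +j32.3 Ω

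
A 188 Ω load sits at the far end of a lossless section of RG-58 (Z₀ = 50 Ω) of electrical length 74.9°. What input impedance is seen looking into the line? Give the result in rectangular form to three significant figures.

tan(βl) = tan(74.9°) = 3.71
Z_in = Z_0·(Z_L + jZ_0·tanβl)/(Z_0 + jZ_L·tanβl)
     = 50·(188 + j185)/(50 + j697)

Z_in ≈ 14.2 − j12.5 Ω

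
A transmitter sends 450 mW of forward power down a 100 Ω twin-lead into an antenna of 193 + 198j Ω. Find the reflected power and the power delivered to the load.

P_reflected ≈ 172 mW; P_delivered ≈ 278 mW

|Γ| = |(93 + j198)/(293 + j198)| = 0.619
|Γ|² = 0.383
P_refl = |Γ|²·P_inc = 172 mW, P_del = (1 − |Γ|²)·P_inc = 278 mW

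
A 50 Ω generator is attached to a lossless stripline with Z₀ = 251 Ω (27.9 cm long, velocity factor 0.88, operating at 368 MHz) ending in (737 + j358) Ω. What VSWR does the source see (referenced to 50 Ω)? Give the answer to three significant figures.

VSWR ≈ 9.32

λ = v/f = 0.88·c / 368 MHz = 0.717 m
βl = 2π·l/λ = 2π × 0.389 = 140°
tan(βl) = -0.839
Z_in = Z_0·(Z_L + jZ_0·tanβl)/(Z_0 + jZ_L·tanβl) = 115 + j196 Ω
Γ_s = (Z_in − Z_s)/(Z_in + Z_s) = (65.3 + j196)/(165 + j196), |Γ_s| = 0.806
VSWR = (1 + |Γ_s|)/(1 − |Γ_s|)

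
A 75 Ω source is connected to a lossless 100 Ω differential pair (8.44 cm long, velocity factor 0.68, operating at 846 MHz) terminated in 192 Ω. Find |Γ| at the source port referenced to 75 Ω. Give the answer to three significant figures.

λ = v/f = 0.68·c / 846 MHz = 0.241 m
βl = 2π·l/λ = 2π × 0.35 = 126°
tan(βl) = -1.38
Z_in = Z_0·(Z_L + jZ_0·tanβl)/(Z_0 + jZ_L·tanβl) = 69.6 + j46.3 Ω
Γ_s = (Z_in − Z_s)/(Z_in + Z_s) = (-5.39 + j46.3)/(145 + j46.3), |Γ_s| = 0.307

|Γ| ≈ 0.307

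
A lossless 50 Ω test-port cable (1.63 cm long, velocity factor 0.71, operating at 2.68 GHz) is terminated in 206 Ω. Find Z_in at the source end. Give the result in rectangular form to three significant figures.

λ = v/f = 0.71·c / 2.68 GHz = 0.0795 m
βl = 2π·l/λ = 2π × 0.205 = 73.8°
tan(βl) = tan(73.8°) = 3.45
Z_in = Z_0·(Z_L + jZ_0·tanβl)/(Z_0 + jZ_L·tanβl)
     = 50·(206 + j172)/(50 + j711)

Z_in ≈ 13.1 − j13.6 Ω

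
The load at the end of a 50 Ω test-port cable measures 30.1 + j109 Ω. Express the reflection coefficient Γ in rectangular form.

Γ = (Z_L − Z_0)/(Z_L + Z_0) = (-19.9 + j109)/(80.1 + j109)

Γ ≈ 0.562 + j0.596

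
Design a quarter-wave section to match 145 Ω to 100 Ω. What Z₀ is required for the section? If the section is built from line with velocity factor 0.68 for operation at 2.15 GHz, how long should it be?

Z_qwt = √(Z_0·R_L) = √(100 × 145) = √14500
λ = 0.68·c/f = 0.0949 m, so l = λ/4 = 0.0237 m

Z_qwt ≈ 120 Ω; length ≈ 2.37 cm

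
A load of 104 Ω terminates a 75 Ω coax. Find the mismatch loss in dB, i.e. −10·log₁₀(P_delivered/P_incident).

mismatch loss ≈ 0.116 dB

Γ = (104 − 75)/(104 + 75) = 0.162
|Γ|² = 0.0262, so P_del/P_inc = 1 − |Γ|² = 0.974
ML = −10·log₁₀(1 − |Γ|²)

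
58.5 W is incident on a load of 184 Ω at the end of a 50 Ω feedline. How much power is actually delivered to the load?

P_delivered ≈ 39.3 W

Γ = (184 − 50)/(184 + 50) = 0.573
|Γ|² = 0.328
P_refl = |Γ|²·P_inc = 19.2 W, P_del = (1 − |Γ|²)·P_inc = 39.3 W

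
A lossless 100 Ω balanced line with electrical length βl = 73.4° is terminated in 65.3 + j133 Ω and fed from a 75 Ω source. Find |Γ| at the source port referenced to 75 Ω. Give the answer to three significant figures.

|Γ| ≈ 0.672

tan(βl) = 3.35
Z_in = Z_0·(Z_L + jZ_0·tanβl)/(Z_0 + jZ_L·tanβl) = 47.7 − j105 Ω
Γ_s = (Z_in − Z_s)/(Z_in + Z_s) = (-27.3 − j105)/(123 − j105), |Γ_s| = 0.672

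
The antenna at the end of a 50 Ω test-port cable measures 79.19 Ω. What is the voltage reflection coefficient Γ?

Γ = (Z_L − Z_0)/(Z_L + Z_0) = (79.19 − 50)/(79.19 + 50) = 29.19/129.2

Γ = 0.226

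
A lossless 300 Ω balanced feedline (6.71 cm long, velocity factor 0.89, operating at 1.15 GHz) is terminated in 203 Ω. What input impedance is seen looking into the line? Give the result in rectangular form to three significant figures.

λ = v/f = 0.89·c / 1.15 GHz = 0.232 m
βl = 2π·l/λ = 2π × 0.289 = 104°
tan(βl) = tan(104°) = -4
Z_in = Z_0·(Z_L + jZ_0·tanβl)/(Z_0 + jZ_L·tanβl)
     = 300·(203 − j1200)/(300 − j812)

Z_in ≈ 414 − j78.2 Ω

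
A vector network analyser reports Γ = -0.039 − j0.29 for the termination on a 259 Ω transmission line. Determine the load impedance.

Z_L = Z_0·(1 + Γ)/(1 − Γ) = 259·(0.961 − j0.29)/(1.04 + j0.29)

Z_L ≈ 204 − j129 Ω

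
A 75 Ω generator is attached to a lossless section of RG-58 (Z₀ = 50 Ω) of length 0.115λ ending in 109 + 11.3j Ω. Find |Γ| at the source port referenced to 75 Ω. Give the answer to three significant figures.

|Γ| ≈ 0.388

βl = 2π × 0.115 = 41.4°
tan(βl) = 0.882
Z_in = Z_0·(Z_L + jZ_0·tanβl)/(Z_0 + jZ_L·tanβl) = 44.7 − j38.1 Ω
Γ_s = (Z_in − Z_s)/(Z_in + Z_s) = (-30.3 − j38.1)/(120 − j38.1), |Γ_s| = 0.388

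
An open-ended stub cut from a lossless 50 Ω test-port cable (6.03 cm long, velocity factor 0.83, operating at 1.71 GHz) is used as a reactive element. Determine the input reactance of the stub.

X_in ≈ 83.5 Ω (inductive)

λ = v/f = 0.83·c / 1.71 GHz = 0.146 m
βl = 2π·l/λ = 2π × 0.414 = 149°
tan(βl) = -0.599
For an open-ended stub, Z_in = −jZ_0·cot(βl) = −jZ_0/tan(βl)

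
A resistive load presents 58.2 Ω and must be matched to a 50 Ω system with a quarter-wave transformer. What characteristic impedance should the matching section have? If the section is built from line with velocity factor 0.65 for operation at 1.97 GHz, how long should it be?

Z_qwt = √(Z_0·R_L) = √(50 × 58.2) = √2910
λ = 0.65·c/f = 0.099 m, so l = λ/4 = 0.0247 m

Z_qwt ≈ 53.9 Ω; length ≈ 2.47 cm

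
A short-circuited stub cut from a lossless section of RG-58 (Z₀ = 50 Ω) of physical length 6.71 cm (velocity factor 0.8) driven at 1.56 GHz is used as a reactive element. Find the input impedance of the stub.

Z_in ≈ −j21.2 Ω

λ = v/f = 0.8·c / 1.56 GHz = 0.154 m
βl = 2π·l/λ = 2π × 0.436 = 157°
tan(βl) = -0.424
For a short-circuited stub, Z_in = jZ_0·tan(βl)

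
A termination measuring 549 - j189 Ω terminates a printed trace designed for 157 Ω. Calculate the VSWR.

VSWR ≈ 3.94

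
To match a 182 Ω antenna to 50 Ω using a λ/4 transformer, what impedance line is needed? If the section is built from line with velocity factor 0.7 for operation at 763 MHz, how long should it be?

Z_qwt = √(Z_0·R_L) = √(50 × 182) = √9100
λ = 0.7·c/f = 0.275 m, so l = λ/4 = 0.0688 m

Z_qwt ≈ 95.4 Ω; length ≈ 6.88 cm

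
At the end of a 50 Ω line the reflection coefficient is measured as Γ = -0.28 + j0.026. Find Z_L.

Z_L ≈ 28.1 + j1.59 Ω

Z_L = Z_0·(1 + Γ)/(1 − Γ) = 50·(0.72 + j0.026)/(1.28 − j0.026)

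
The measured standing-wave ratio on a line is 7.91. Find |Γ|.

|Γ| ≈ 0.776

|Γ| = (S − 1)/(S + 1) = (7.91 − 1)/(7.91 + 1) = 6.91/8.91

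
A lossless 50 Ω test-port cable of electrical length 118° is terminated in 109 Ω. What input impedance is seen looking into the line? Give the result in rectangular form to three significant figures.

Z_in ≈ 27.8 + j19.8 Ω

tan(βl) = tan(118°) = -1.88
Z_in = Z_0·(Z_L + jZ_0·tanβl)/(Z_0 + jZ_L·tanβl)
     = 50·(109 − j94)/(50 − j205)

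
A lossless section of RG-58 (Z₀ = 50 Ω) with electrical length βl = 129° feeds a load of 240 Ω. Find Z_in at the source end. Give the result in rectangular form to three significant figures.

tan(βl) = tan(129°) = -1.23
Z_in = Z_0·(Z_L + jZ_0·tanβl)/(Z_0 + jZ_L·tanβl)
     = 50·(240 − j61.7)/(50 − j296)

Z_in ≈ 16.8 + j37.7 Ω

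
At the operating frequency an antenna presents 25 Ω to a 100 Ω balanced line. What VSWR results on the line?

Γ = (25 − 100)/(25 + 100) = -0.6
VSWR = (1 + 0.6)/(1 − 0.6)

VSWR ≈ 4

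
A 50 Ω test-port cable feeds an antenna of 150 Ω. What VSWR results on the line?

VSWR ≈ 3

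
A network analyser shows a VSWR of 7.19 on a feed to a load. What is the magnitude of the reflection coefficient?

|Γ| = (S − 1)/(S + 1) = (7.19 − 1)/(7.19 + 1) = 6.19/8.19

|Γ| ≈ 0.756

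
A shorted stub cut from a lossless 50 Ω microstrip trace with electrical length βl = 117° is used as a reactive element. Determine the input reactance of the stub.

tan(βl) = -1.96
For a shorted stub, Z_in = jZ_0·tan(βl)

X_in ≈ -98.1 Ω (capacitive)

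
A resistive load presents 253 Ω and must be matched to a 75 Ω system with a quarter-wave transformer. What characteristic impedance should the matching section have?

Z_qwt ≈ 138 Ω

Z_qwt = √(Z_0·R_L) = √(75 × 253) = √18980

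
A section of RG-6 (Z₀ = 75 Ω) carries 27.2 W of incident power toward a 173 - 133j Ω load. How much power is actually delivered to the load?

|Γ| = |(98 − j133)/(248 − j133)| = 0.587
|Γ|² = 0.345
P_refl = |Γ|²·P_inc = 9.37 W, P_del = (1 − |Γ|²)·P_inc = 17.8 W

P_delivered ≈ 17.8 W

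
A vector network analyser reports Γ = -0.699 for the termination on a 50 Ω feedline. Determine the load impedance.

Z_L = Z_0·(1 + Γ)/(1 − Γ) = 50·(0.301)/(1.7)

Z_L ≈ 8.86 Ω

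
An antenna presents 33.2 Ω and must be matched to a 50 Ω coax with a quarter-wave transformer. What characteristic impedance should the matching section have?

Z_qwt ≈ 40.7 Ω

Z_qwt = √(Z_0·R_L) = √(50 × 33.2) = √1660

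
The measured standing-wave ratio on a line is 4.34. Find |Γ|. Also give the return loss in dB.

|Γ| = (S − 1)/(S + 1) = (4.34 − 1)/(4.34 + 1) = 3.34/5.34
RL = −20·log₁₀|Γ| = −20·log₁₀(0.625)

|Γ| ≈ 0.625; return loss ≈ 4.08 dB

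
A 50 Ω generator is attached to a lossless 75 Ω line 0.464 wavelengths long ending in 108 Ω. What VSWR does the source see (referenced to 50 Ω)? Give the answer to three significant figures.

βl = 2π × 0.464 = 167°
tan(βl) = -0.23
Z_in = Z_0·(Z_L + jZ_0·tanβl)/(Z_0 + jZ_L·tanβl) = 102 + j16.7 Ω
Γ_s = (Z_in − Z_s)/(Z_in + Z_s) = (52.5 + j16.7)/(152 + j16.7), |Γ_s| = 0.359
VSWR = (1 + |Γ_s|)/(1 − |Γ_s|)

VSWR ≈ 2.12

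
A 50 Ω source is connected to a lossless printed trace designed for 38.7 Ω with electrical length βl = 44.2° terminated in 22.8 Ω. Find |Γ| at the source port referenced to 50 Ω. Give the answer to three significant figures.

tan(βl) = 0.972
Z_in = Z_0·(Z_L + jZ_0·tanβl)/(Z_0 + jZ_L·tanβl) = 33.4 + j18.5 Ω
Γ_s = (Z_in − Z_s)/(Z_in + Z_s) = (-16.6 + j18.5)/(83.4 + j18.5), |Γ_s| = 0.291

|Γ| ≈ 0.291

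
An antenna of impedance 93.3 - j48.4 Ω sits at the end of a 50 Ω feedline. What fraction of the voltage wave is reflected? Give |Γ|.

|Γ| ≈ 0.429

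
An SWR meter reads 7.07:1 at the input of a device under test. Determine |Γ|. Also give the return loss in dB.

|Γ| ≈ 0.752; return loss ≈ 2.47 dB

|Γ| = (S − 1)/(S + 1) = (7.07 − 1)/(7.07 + 1) = 6.07/8.07
RL = −20·log₁₀|Γ| = −20·log₁₀(0.752)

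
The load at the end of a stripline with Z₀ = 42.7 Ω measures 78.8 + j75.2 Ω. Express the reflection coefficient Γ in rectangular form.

Γ ≈ 0.492 + j0.315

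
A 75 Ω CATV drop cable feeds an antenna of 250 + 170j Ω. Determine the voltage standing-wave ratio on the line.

VSWR ≈ 4.97

Γ = (Z_L − Z_0)/(Z_L + Z_0) = (175 + j170)/(325 + j170)
|Γ| = 244/367 = 0.665
VSWR = (1 + |Γ|)/(1 − |Γ|) = 1.67/0.335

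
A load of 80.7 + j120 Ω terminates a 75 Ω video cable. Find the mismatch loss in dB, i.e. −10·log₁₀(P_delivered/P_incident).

mismatch loss ≈ 2.03 dB

Γ = (5.7 + j120)/(155.7 + j120), |Γ| = 0.611
|Γ|² = 0.373, so P_del/P_inc = 1 − |Γ|² = 0.627
ML = −10·log₁₀(1 − |Γ|²)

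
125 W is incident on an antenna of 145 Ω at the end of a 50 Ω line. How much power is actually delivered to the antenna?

Γ = (145 − 50)/(145 + 50) = 0.487
|Γ|² = 0.237
P_refl = |Γ|²·P_inc = 29.7 W, P_del = (1 − |Γ|²)·P_inc = 95.3 W

P_delivered ≈ 95.3 W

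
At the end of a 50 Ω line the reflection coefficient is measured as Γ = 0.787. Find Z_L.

Z_L = Z_0·(1 + Γ)/(1 − Γ) = 50·(1.79)/(0.213)

Z_L ≈ 419 Ω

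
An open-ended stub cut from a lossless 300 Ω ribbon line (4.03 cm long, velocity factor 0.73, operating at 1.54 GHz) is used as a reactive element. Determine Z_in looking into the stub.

Z_in ≈ +j63.9 Ω

λ = v/f = 0.73·c / 1.54 GHz = 0.142 m
βl = 2π·l/λ = 2π × 0.283 = 102°
tan(βl) = -4.7
For an open-ended stub, Z_in = −jZ_0·cot(βl) = −jZ_0/tan(βl)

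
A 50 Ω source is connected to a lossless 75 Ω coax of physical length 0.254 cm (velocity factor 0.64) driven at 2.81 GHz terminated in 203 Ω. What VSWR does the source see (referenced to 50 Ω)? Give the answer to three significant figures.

VSWR ≈ 3.95

λ = v/f = 0.64·c / 2.81 GHz = 0.0683 m
βl = 2π·l/λ = 2π × 0.0372 = 13.4°
tan(βl) = 0.238
Z_in = Z_0·(Z_L + jZ_0·tanβl)/(Z_0 + jZ_L·tanβl) = 152 − j79.8 Ω
Γ_s = (Z_in − Z_s)/(Z_in + Z_s) = (102 − j79.8)/(202 − j79.8), |Γ_s| = 0.596
VSWR = (1 + |Γ_s|)/(1 − |Γ_s|)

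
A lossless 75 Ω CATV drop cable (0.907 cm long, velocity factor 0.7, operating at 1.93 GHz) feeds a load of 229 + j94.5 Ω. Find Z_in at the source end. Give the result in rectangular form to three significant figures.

λ = v/f = 0.7·c / 1.93 GHz = 0.109 m
βl = 2π·l/λ = 2π × 0.0834 = 30°
tan(βl) = tan(30°) = 0.578
Z_in = Z_0·(Z_L + jZ_0·tanβl)/(Z_0 + jZ_L·tanβl)
     = 75·(229 + j138)/(20.4 + j132)

Z_in ≈ 95.9 − j115 Ω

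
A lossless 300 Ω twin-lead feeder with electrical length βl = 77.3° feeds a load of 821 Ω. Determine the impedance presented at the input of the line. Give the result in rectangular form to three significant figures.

Z_in ≈ 114 − j58.2 Ω

tan(βl) = tan(77.3°) = 4.44
Z_in = Z_0·(Z_L + jZ_0·tanβl)/(Z_0 + jZ_L·tanβl)
     = 300·(821 + j1330)/(300 + j3640)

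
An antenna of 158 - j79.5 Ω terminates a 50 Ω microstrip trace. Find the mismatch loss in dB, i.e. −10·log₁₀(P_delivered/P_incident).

mismatch loss ≈ 1.96 dB

Γ = (108 − j79.5)/(208 − j79.5), |Γ| = 0.602
|Γ|² = 0.363, so P_del/P_inc = 1 − |Γ|² = 0.637
ML = −10·log₁₀(1 − |Γ|²)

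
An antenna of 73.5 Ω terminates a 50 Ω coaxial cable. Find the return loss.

Γ = (73.5 − 50)/(73.5 + 50) = 0.19
RL = −20·log₁₀|Γ| = −20·log₁₀(0.19)

RL ≈ 14.4 dB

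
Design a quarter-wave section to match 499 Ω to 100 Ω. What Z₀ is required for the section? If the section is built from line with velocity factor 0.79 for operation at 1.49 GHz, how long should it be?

Z_qwt ≈ 223 Ω; length ≈ 3.98 cm

Z_qwt = √(Z_0·R_L) = √(100 × 499) = √49900
λ = 0.79·c/f = 0.159 m, so l = λ/4 = 0.0398 m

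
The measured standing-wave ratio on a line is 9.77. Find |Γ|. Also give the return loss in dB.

|Γ| ≈ 0.814; return loss ≈ 1.78 dB

|Γ| = (S − 1)/(S + 1) = (9.77 − 1)/(9.77 + 1) = 8.77/10.8
RL = −20·log₁₀|Γ| = −20·log₁₀(0.814)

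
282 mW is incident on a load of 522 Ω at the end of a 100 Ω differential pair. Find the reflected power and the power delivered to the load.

Γ = (522 − 100)/(522 + 100) = 0.678
|Γ|² = 0.46
P_refl = |Γ|²·P_inc = 130 mW, P_del = (1 − |Γ|²)·P_inc = 152 mW

P_reflected ≈ 130 mW; P_delivered ≈ 152 mW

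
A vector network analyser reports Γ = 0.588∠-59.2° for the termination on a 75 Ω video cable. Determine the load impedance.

Z_L = Z_0·(1 + Γ)/(1 − Γ) = 75·(1.3 − j0.505)/(0.699 + j0.505)

Z_L ≈ 66 − j102 Ω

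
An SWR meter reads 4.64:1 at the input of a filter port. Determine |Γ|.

|Γ| = (S − 1)/(S + 1) = (4.64 − 1)/(4.64 + 1) = 3.64/5.64

|Γ| ≈ 0.645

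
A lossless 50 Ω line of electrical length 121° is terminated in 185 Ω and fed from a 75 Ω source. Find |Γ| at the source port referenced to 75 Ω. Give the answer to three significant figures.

tan(βl) = -1.66
Z_in = Z_0·(Z_L + jZ_0·tanβl)/(Z_0 + jZ_L·tanβl) = 17.9 + j27.1 Ω
Γ_s = (Z_in − Z_s)/(Z_in + Z_s) = (-57.1 + j27.1)/(92.9 + j27.1), |Γ_s| = 0.653

|Γ| ≈ 0.653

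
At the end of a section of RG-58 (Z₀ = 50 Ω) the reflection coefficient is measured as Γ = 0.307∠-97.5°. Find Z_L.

Z_L ≈ 38.6 − j25.9 Ω

Z_L = Z_0·(1 + Γ)/(1 − Γ) = 50·(0.96 − j0.304)/(1.04 + j0.304)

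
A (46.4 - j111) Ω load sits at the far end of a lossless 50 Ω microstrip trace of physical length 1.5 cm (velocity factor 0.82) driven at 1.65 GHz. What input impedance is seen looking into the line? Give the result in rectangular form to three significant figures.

Z_in ≈ 9.69 − j30.8 Ω

λ = v/f = 0.82·c / 1.65 GHz = 0.149 m
βl = 2π·l/λ = 2π × 0.101 = 36.2°
tan(βl) = tan(36.2°) = 0.732
Z_in = Z_0·(Z_L + jZ_0·tanβl)/(Z_0 + jZ_L·tanβl)
     = 50·(46.4 − j74.4)/(131 + j34)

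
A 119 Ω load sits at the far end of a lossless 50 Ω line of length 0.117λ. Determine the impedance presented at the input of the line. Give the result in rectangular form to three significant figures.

Z_in ≈ 38.4 − j37.4 Ω

βl = 2π × 0.117 = 42.1°
tan(βl) = tan(42.1°) = 0.904
Z_in = Z_0·(Z_L + jZ_0·tanβl)/(Z_0 + jZ_L·tanβl)
     = 50·(119 + j45.2)/(50 + j108)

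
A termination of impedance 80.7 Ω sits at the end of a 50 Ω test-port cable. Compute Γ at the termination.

Γ = 0.235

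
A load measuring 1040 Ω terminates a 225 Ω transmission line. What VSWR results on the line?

For a purely resistive load, VSWR = R_L/Z_0 or Z_0/R_L (whichever > 1) = 1040/225

VSWR ≈ 4.62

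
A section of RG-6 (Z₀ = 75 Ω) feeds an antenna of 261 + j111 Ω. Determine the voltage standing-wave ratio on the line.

Γ = (Z_L − Z_0)/(Z_L + Z_0) = (186 + j111)/(336 + j111)
|Γ| = 217/354 = 0.612
VSWR = (1 + |Γ|)/(1 − |Γ|) = 1.61/0.388

VSWR ≈ 4.16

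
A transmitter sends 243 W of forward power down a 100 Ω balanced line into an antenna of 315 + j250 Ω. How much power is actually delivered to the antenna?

|Γ| = |(215 + j250)/(415 + j250)| = 0.681
|Γ|² = 0.463
P_refl = |Γ|²·P_inc = 113 W, P_del = (1 − |Γ|²)·P_inc = 130 W

P_delivered ≈ 130 W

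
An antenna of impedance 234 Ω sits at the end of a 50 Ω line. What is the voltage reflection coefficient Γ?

Γ = (Z_L − Z_0)/(Z_L + Z_0) = (234 − 50)/(234 + 50) = 184/284

Γ = 0.648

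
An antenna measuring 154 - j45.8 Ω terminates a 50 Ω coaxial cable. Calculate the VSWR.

VSWR ≈ 3.38

Γ = (Z_L − Z_0)/(Z_L + Z_0) = (104 − j45.8)/(204 − j45.8)
|Γ| = 114/209 = 0.544
VSWR = (1 + |Γ|)/(1 − |Γ|) = 1.54/0.456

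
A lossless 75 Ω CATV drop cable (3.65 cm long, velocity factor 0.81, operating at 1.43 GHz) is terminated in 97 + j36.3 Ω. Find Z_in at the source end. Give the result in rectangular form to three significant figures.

Z_in ≈ 58.6 − j28.6 Ω

λ = v/f = 0.81·c / 1.43 GHz = 0.17 m
βl = 2π·l/λ = 2π × 0.215 = 77.3°
tan(βl) = tan(77.3°) = 4.45
Z_in = Z_0·(Z_L + jZ_0·tanβl)/(Z_0 + jZ_L·tanβl)
     = 75·(97 + j370)/(-86.4 + j431)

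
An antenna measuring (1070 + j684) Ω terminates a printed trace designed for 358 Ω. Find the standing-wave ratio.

VSWR ≈ 4.31

Γ = (Z_L − Z_0)/(Z_L + Z_0) = (712 + j684)/(1428 + j684)
|Γ| = 987/1580 = 0.624
VSWR = (1 + |Γ|)/(1 − |Γ|) = 1.62/0.376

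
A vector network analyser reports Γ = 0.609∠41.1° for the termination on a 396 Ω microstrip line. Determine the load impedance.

Z_L ≈ 550 + j700 Ω

Z_L = Z_0·(1 + Γ)/(1 − Γ) = 396·(1.46 + j0.4)/(0.541 − j0.4)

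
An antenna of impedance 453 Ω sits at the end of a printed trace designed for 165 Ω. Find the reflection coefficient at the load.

Γ = 0.466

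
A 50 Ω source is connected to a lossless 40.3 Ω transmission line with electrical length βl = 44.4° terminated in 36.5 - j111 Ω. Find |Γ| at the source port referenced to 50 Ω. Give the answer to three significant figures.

|Γ| ≈ 0.844

tan(βl) = 0.979
Z_in = Z_0·(Z_L + jZ_0·tanβl)/(Z_0 + jZ_L·tanβl) = 4.95 − j20.5 Ω
Γ_s = (Z_in − Z_s)/(Z_in + Z_s) = (-45.1 − j20.5)/(54.9 − j20.5), |Γ_s| = 0.844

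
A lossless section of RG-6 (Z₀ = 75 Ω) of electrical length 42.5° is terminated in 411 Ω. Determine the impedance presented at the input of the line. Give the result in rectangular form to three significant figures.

tan(βl) = tan(42.5°) = 0.916
Z_in = Z_0·(Z_L + jZ_0·tanβl)/(Z_0 + jZ_L·tanβl)
     = 75·(411 + j68.7)/(75 + j377)

Z_in ≈ 28.8 − j76.1 Ω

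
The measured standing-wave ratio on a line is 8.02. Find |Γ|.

|Γ| = (S − 1)/(S + 1) = (8.02 − 1)/(8.02 + 1) = 7.02/9.02

|Γ| ≈ 0.778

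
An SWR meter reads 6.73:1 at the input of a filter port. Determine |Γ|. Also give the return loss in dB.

|Γ| ≈ 0.741; return loss ≈ 2.6 dB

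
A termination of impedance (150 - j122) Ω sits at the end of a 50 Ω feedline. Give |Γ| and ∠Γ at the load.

Γ ≈ 0.673 ∠ -19.3°

Γ = (Z_L − Z_0)/(Z_L + Z_0) = (100 − j122)/(200 − j122)
|Γ| = 158/234 = 0.673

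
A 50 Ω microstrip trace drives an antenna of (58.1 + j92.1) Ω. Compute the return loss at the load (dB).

Γ = (8.1 + j92.1)/(108.1 + j92.1), |Γ| = 0.651
RL = −20·log₁₀|Γ| = −20·log₁₀(0.651)

RL ≈ 3.73 dB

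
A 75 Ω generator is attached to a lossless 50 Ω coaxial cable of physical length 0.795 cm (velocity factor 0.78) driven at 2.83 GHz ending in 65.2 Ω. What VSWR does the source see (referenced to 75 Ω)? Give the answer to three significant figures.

λ = v/f = 0.78·c / 2.83 GHz = 0.0827 m
βl = 2π·l/λ = 2π × 0.0961 = 34.6°
tan(βl) = 0.69
Z_in = Z_0·(Z_L + jZ_0·tanβl)/(Z_0 + jZ_L·tanβl) = 53.2 − j13.4 Ω
Γ_s = (Z_in − Z_s)/(Z_in + Z_s) = (-21.8 − j13.4)/(128 − j13.4), |Γ_s| = 0.198
VSWR = (1 + |Γ_s|)/(1 − |Γ_s|)

VSWR ≈ 1.5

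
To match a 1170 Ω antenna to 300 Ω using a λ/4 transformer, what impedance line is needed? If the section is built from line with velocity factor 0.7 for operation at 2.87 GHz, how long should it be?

Z_qwt = √(Z_0·R_L) = √(300 × 1170) = √351000
λ = 0.7·c/f = 0.0732 m, so l = λ/4 = 0.0183 m

Z_qwt ≈ 592 Ω; length ≈ 1.83 cm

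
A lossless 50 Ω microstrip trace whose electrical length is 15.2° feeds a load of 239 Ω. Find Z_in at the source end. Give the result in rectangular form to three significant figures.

tan(βl) = tan(15.2°) = 0.272
Z_in = Z_0·(Z_L + jZ_0·tanβl)/(Z_0 + jZ_L·tanβl)
     = 50·(239 + j13.6)/(50 + j64.9)

Z_in ≈ 95.5 − j110 Ω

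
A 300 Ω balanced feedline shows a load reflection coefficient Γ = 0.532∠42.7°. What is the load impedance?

Z_L ≈ 429 + j432 Ω

Z_L = Z_0·(1 + Γ)/(1 − Γ) = 300·(1.39 + j0.361)/(0.609 − j0.361)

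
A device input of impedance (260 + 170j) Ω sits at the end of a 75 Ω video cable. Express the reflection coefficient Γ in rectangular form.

Γ ≈ 0.644 + j0.181

Γ = (Z_L − Z_0)/(Z_L + Z_0) = (185 + j170)/(335 + j170)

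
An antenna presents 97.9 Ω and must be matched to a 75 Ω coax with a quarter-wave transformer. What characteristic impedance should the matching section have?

Z_qwt = √(Z_0·R_L) = √(75 × 97.9) = √7342

Z_qwt ≈ 85.7 Ω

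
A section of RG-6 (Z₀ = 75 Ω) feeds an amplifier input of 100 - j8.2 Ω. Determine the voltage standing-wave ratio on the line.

VSWR ≈ 1.35

Γ = (Z_L − Z_0)/(Z_L + Z_0) = (25 − j8.2)/(175 − j8.2)
|Γ| = 26.3/175 = 0.15
VSWR = (1 + |Γ|)/(1 − |Γ|) = 1.15/0.85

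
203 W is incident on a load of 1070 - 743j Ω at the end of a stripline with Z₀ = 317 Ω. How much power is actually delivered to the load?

P_delivered ≈ 111 W

|Γ| = |(753 − j743)/(1387 − j743)| = 0.672
|Γ|² = 0.452
P_refl = |Γ|²·P_inc = 91.8 W, P_del = (1 − |Γ|²)·P_inc = 111 W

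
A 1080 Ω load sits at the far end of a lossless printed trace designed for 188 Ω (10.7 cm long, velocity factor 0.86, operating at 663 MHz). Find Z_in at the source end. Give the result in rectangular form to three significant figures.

λ = v/f = 0.86·c / 663 MHz = 0.389 m
βl = 2π·l/λ = 2π × 0.275 = 99°
tan(βl) = tan(99°) = -6.32
Z_in = Z_0·(Z_L + jZ_0·tanβl)/(Z_0 + jZ_L·tanβl)
     = 188·(1080 − j1190)/(188 − j6830)

Z_in ≈ 33.5 + j28.8 Ω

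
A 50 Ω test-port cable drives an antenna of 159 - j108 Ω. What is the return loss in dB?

RL ≈ 3.71 dB

Γ = (109 − j108)/(209 − j108), |Γ| = 0.652
RL = −20·log₁₀|Γ| = −20·log₁₀(0.652)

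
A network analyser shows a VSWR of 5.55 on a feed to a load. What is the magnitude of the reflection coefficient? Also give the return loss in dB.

|Γ| ≈ 0.695; return loss ≈ 3.16 dB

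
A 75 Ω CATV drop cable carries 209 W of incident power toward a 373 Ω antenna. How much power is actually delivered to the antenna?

P_delivered ≈ 117 W

Γ = (373 − 75)/(373 + 75) = 0.665
|Γ|² = 0.442
P_refl = |Γ|²·P_inc = 92.5 W, P_del = (1 − |Γ|²)·P_inc = 117 W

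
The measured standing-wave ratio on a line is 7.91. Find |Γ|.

|Γ| = (S − 1)/(S + 1) = (7.91 − 1)/(7.91 + 1) = 6.91/8.91

|Γ| ≈ 0.776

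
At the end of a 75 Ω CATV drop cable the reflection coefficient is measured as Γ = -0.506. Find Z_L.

Z_L ≈ 24.6 Ω

Z_L = Z_0·(1 + Γ)/(1 − Γ) = 75·(0.494)/(1.51)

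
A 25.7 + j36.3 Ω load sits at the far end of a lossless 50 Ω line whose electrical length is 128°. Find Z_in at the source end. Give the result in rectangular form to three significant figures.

Z_in ≈ 16.3 − j8.79 Ω

tan(βl) = tan(128°) = -1.28
Z_in = Z_0·(Z_L + jZ_0·tanβl)/(Z_0 + jZ_L·tanβl)
     = 50·(25.7 − j27.7)/(96.5 − j32.9)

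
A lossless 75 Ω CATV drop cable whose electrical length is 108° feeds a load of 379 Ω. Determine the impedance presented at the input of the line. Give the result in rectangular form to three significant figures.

tan(βl) = tan(108°) = -3.08
Z_in = Z_0·(Z_L + jZ_0·tanβl)/(Z_0 + jZ_L·tanβl)
     = 75·(379 − j231)/(75 − j1170)

Z_in ≈ 16.3 + j23.3 Ω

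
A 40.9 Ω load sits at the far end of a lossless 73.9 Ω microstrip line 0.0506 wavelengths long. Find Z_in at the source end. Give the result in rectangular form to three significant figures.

Z_in ≈ 43.9 + j16.3 Ω

βl = 2π × 0.0506 = 18.2°
tan(βl) = tan(18.2°) = 0.329
Z_in = Z_0·(Z_L + jZ_0·tanβl)/(Z_0 + jZ_L·tanβl)
     = 73.9·(40.9 + j24.3)/(73.9 + j13.5)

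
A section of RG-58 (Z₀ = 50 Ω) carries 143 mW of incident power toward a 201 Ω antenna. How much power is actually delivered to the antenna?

P_delivered ≈ 91.2 mW

Γ = (201 − 50)/(201 + 50) = 0.602
|Γ|² = 0.362
P_refl = |Γ|²·P_inc = 51.8 mW, P_del = (1 − |Γ|²)·P_inc = 91.2 mW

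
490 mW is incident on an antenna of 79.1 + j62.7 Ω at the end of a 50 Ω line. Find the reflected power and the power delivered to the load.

|Γ| = |(29.1 + j62.7)/(129.1 + j62.7)| = 0.482
|Γ|² = 0.232
P_refl = |Γ|²·P_inc = 114 mW, P_del = (1 − |Γ|²)·P_inc = 376 mW

P_reflected ≈ 114 mW; P_delivered ≈ 376 mW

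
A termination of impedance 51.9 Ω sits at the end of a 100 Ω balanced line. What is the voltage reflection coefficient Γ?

Γ = -0.317

Γ = (Z_L − Z_0)/(Z_L + Z_0) = (51.9 − 100)/(51.9 + 100) = -48.1/151.9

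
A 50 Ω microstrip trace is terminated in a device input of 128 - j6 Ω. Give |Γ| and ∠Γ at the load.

Γ ≈ 0.439 ∠ -2.47°

Γ = (Z_L − Z_0)/(Z_L + Z_0) = (78 − j6)/(178 − j6)
|Γ| = 78.2/178 = 0.439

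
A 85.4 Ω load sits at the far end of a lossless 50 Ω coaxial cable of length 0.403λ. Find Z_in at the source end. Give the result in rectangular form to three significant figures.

βl = 2π × 0.403 = 145°
tan(βl) = tan(145°) = -0.698
Z_in = Z_0·(Z_L + jZ_0·tanβl)/(Z_0 + jZ_L·tanβl)
     = 50·(85.4 − j34.9)/(50 − j59.6)

Z_in ≈ 52.4 + j27.6 Ω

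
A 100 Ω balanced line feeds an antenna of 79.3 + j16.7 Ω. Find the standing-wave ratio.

Γ = (Z_L − Z_0)/(Z_L + Z_0) = (-20.7 + j16.7)/(179.3 + j16.7)
|Γ| = 26.6/180 = 0.148
VSWR = (1 + |Γ|)/(1 − |Γ|) = 1.15/0.852

VSWR ≈ 1.35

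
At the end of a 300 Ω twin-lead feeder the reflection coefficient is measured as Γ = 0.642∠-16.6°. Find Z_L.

Z_L ≈ 971 − j606 Ω

Z_L = Z_0·(1 + Γ)/(1 − Γ) = 300·(1.62 − j0.183)/(0.385 + j0.183)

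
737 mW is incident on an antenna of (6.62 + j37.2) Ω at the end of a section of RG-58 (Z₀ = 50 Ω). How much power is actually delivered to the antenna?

|Γ| = |(-43.38 + j37.2)/(56.62 + j37.2)| = 0.844
|Γ|² = 0.712
P_refl = |Γ|²·P_inc = 524 mW, P_del = (1 − |Γ|²)·P_inc = 213 mW

P_delivered ≈ 213 mW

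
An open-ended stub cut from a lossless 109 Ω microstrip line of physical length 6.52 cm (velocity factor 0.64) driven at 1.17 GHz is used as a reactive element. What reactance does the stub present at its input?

λ = v/f = 0.64·c / 1.17 GHz = 0.164 m
βl = 2π·l/λ = 2π × 0.397 = 143°
tan(βl) = -0.753
For an open-ended stub, Z_in = −jZ_0·cot(βl) = −jZ_0/tan(βl)

X_in ≈ 145 Ω (inductive)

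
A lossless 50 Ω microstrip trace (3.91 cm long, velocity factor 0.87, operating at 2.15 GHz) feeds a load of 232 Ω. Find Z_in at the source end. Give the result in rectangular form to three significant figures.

Z_in ≈ 13.2 + j23 Ω

λ = v/f = 0.87·c / 2.15 GHz = 0.121 m
βl = 2π·l/λ = 2π × 0.322 = 116°
tan(βl) = tan(116°) = -2.05
Z_in = Z_0·(Z_L + jZ_0·tanβl)/(Z_0 + jZ_L·tanβl)
     = 50·(232 − j103)/(50 − j477)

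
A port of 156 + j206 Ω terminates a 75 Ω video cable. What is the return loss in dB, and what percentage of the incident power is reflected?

RL ≈ 2.91 dB; 51.1% of incident power reflected

Γ = (81 + j206)/(231 + j206), |Γ| = 0.715
RL = −20·log₁₀(0.715) = 2.91 dB
P_refl/P_inc = |Γ|² = 0.511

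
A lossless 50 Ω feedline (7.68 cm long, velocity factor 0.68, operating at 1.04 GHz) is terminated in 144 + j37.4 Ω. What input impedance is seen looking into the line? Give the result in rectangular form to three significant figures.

Z_in ≈ 29.7 + j41.2 Ω

λ = v/f = 0.68·c / 1.04 GHz = 0.196 m
βl = 2π·l/λ = 2π × 0.392 = 141°
tan(βl) = tan(141°) = -0.811
Z_in = Z_0·(Z_L + jZ_0·tanβl)/(Z_0 + jZ_L·tanβl)
     = 50·(144 − j3.16)/(80.3 − j117)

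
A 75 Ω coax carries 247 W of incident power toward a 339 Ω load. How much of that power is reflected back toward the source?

P_reflected ≈ 100 W

Γ = (339 − 75)/(339 + 75) = 0.638
|Γ|² = 0.407
P_refl = |Γ|²·P_inc = 100 W, P_del = (1 − |Γ|²)·P_inc = 147 W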